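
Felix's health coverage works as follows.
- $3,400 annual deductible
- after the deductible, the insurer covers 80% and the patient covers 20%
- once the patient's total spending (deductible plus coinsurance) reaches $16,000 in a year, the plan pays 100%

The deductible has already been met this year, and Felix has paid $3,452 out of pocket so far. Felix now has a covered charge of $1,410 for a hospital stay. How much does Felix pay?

The deductible is already satisfied, so the full bill goes to coinsurance.
20% of $1,410 = $282 falls to the patient.
Cumulative spending $3,452 + $282 = $3,734 stays under the $16,000 maximum.

$282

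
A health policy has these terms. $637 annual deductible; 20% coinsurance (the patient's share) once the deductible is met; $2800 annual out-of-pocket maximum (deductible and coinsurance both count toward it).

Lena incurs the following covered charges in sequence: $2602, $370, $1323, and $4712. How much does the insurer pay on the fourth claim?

$3769.60

Bill 1, $2602: $637 finishes the deductible; $1965 goes to coinsurance; 20% of $1965 = $393. Cost to patient: $1030. OOP to date $1030. Plan pays $2602 − $1030 = $1572.
Bill 2, $370: 20% coinsurance on $370 = $74. Patient pays $74; OOP now $1104. Insurer: $370 − $74 = $296.
Bill 3, $1323: deductible met; 20% of $1323 = $264.60. Cost to patient: $264.60. OOP to date $1368.60. Insurer: $1323 − $264.60 = $1058.40.
Bill 4, $4712: deductible already satisfied, so patient's share is 20% × $4712 = $942.40. Patient owes $942.40 (running OOP $2311). Insurer: $4712 − $942.40 = $3769.60.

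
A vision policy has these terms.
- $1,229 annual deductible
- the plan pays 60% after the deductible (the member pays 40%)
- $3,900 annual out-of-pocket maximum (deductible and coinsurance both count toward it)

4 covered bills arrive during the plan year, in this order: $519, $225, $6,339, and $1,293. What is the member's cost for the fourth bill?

$329.40

Claim 1 — $519: fully absorbed by the deductible. Cost to member: $519. OOP to date $519.
Claim 2 — $225: all of it applies to the deductible. Member owes $225 (running OOP $744).
Claim 3 — $6,339: deductible takes $485, $5,854 remains; member's 40% is $2,341.60. Member pays $2,826.60; OOP now $3,570.60.
Claim 4 — $1,293: deductible already satisfied, so member's share is 40% × $1,293 = $517.20. OOP would hit $4,087.80 > $3,900, so the cap limits the member to $3,900 − $3,570.60 = $329.40.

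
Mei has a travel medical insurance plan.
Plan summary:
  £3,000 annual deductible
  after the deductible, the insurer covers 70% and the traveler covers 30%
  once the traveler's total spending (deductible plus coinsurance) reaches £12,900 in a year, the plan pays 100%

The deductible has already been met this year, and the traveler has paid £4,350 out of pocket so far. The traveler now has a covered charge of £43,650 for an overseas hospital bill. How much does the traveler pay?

The deductible is already satisfied, so the full bill goes to coinsurance.
30% of £43,650 = £13,095 falls to the traveler.
That would bring total out-of-pocket to £17,445, past the £12,900 cap. The traveler is capped at £12,900 − £4,350 = £8,550 on this claim.

£8,550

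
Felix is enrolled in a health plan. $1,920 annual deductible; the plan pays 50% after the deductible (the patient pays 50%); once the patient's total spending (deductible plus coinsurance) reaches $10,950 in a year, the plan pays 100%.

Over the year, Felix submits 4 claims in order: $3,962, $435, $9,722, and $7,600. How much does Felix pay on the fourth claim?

Claim 1 ($3,962): $1,920 finishes the deductible; $2,042 goes to coinsurance; patient's 50% is $1,021. Cost to patient: $2,941. OOP to date $2,941.
Claim 2 ($435): deductible met; 50% of $435 = $217.50. Patient owes $217.50 (running OOP $3,158.50).
Claim 3 ($9,722): deductible met; 50% of $9,722 = $4,861. Patient owes $4,861 (running OOP $8,019.50).
Claim 4 ($7,600): deductible met; 50% of $7,600 = $3,800. Adding that to $8,019.50 gives $11,819.50, past the $10,950 cap; patient pays only $10,950 − $8,019.50 = $2,930.50.

$2,930.50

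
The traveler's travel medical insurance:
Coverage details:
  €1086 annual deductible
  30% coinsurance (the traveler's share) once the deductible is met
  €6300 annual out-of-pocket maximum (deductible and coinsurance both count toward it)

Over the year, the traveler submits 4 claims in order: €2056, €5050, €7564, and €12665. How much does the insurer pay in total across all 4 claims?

Claim 1 — €2056: deductible takes €1086, €970 remains; traveler's 30% is €291. Traveler owes €1377 (running OOP €1377). Insurer: €2056 − €1377 = €679.
Claim 2 — €5050: 30% coinsurance on €5050 = €1515. Traveler owes €1515 (running OOP €2892). Insurer: €5050 − €1515 = €3535.
Claim 3 — €7564: deductible already satisfied, so traveler's share is 30% × €7564 = €2269.20. Traveler owes €2269.20 (running OOP €5161.20). Plan pays €7564 − €2269.20 = €5294.80.
Claim 4 — €12665: deductible met; 30% of €12665 = €3799.50. Adding that to €5161.20 gives €8960.70, past the €6300 cap; traveler pays only €6300 − €5161.20 = €1138.80. Plan pays €12665 − €1138.80 = €11526.20.
Insurer total: €679 + €3535 + €5294.80 + €11526.20 = €21035.

€21035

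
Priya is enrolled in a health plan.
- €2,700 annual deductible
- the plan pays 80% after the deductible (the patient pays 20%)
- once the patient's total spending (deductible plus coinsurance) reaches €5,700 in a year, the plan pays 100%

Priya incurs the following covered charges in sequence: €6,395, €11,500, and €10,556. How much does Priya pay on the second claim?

Claim 1 — €6,395: €2,700 to deductible, leaving €3,695; 20% of €3,695 = €739. Patient pays €3,439; OOP now €3,439.
Claim 2 — €11,500: deductible met; 20% of €11,500 = €2,300. Adding that to €3,439 gives €5,739, past the €5,700 cap; patient pays only €5,700 − €3,439 = €2,261.

€2,261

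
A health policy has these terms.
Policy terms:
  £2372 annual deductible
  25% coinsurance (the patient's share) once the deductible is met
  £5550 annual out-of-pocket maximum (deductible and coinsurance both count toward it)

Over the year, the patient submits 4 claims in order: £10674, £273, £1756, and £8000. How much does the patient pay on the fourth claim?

Claim 1 — £10674: £2372 finishes the deductible; £8302 goes to coinsurance; 25% of £8302 = £2075.50. Cost to patient: £4447.50. OOP to date £4447.50.
Claim 2 — £273: deductible met; 25% of £273 = £68.25. Cost to patient: £68.25. OOP to date £4515.75.
Claim 3 — £1756: 25% coinsurance on £1756 = £439. Patient pays £439; OOP now £4954.75.
Claim 4 — £8000: deductible met; 25% of £8000 = £2000. Adding that to £4954.75 gives £6954.75, past the £5550 cap; patient pays only £5550 − £4954.75 = £595.25.

£595.25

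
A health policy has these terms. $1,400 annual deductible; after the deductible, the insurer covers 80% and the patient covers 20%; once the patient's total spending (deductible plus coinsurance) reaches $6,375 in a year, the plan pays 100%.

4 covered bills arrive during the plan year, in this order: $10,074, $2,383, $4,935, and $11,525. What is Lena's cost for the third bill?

Claim 1 ($10,074): deductible takes $1,400, $8,674 remains; patient's 20% is $1,734.80. Patient owes $3,134.80 (running OOP $3,134.80).
Claim 2 ($2,383): deductible already satisfied, so patient's share is 20% × $2,383 = $476.60. Cost to patient: $476.60. OOP to date $3,611.40.
Claim 3 ($4,935): 20% coinsurance on $4,935 = $987. Patient owes $987 (running OOP $4,598.40).

$987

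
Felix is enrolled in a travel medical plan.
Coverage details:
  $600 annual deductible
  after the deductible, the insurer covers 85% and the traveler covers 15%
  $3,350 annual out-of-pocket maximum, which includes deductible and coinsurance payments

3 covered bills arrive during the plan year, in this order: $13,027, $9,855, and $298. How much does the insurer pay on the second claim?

$8,969.05

#1 ($13,027): deductible takes $600, $12,427 remains; 15% of $12,427 = $1,864.05. Traveler pays $2,464.05; OOP now $2,464.05. Insurer: $13,027 − $2,464.05 = $10,562.95.
#2 ($9,855): deductible met; 15% of $9,855 = $1,478.25. That would push OOP to $3,942.30, over the $3,350 cap, so traveler pays $3,350 − $2,464.05 = $885.95. Insurer: $9,855 − $885.95 = $8,969.05.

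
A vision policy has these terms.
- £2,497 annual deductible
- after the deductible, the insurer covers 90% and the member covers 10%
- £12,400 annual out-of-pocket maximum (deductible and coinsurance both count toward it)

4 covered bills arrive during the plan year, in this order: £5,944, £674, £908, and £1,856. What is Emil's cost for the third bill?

£90.80

Bill 1, £5,944: £2,497 finishes the deductible; £3,447 goes to coinsurance; coinsurance £3,447 × 10% = £344.70. Member owes £2,841.70 (running OOP £2,841.70).
Bill 2, £674: deductible met; 10% of £674 = £67.40. Member pays £67.40; OOP now £2,909.10.
Bill 3, £908: deductible already satisfied, so member's share is 10% × £908 = £90.80. Cost to member: £90.80. OOP to date £2,999.90.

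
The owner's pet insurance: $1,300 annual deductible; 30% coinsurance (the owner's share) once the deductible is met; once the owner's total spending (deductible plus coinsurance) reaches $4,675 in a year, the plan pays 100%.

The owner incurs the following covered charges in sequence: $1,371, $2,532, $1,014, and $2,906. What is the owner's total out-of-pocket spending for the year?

Bill 1, $1,371: $1,300 to deductible, leaving $71; owner's 30% is $21.30. Owner pays $1,321.30; OOP now $1,321.30.
Bill 2, $2,532: 30% coinsurance on $2,532 = $759.60. Owner pays $759.60; OOP now $2,080.90.
Bill 3, $1,014: deductible already satisfied, so owner's share is 30% × $1,014 = $304.20. Owner owes $304.20 (running OOP $2,385.10).
Bill 4, $2,906: deductible already satisfied, so owner's share is 30% × $2,906 = $871.80. Owner pays $871.80; OOP now $3,256.90.
Total paid by the owner: $1,321.30 + $759.60 + $304.20 + $871.80 = $3,256.90.

$3,256.90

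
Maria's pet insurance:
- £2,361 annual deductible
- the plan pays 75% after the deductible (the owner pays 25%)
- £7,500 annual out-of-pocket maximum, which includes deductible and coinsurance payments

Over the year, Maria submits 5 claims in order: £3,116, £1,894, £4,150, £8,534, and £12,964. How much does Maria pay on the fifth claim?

#1 (£3,116): £2,361 finishes the deductible; £755 goes to coinsurance; owner's 25% is £188.75. Owner pays £2,549.75; OOP now £2,549.75.
#2 (£1,894): deductible met; 25% of £1,894 = £473.50. Cost to owner: £473.50. OOP to date £3,023.25.
#3 (£4,150): deductible already satisfied, so owner's share is 25% × £4,150 = £1,037.50. Owner pays £1,037.50; OOP now £4,060.75.
#4 (£8,534): deductible met; 25% of £8,534 = £2,133.50. Owner pays £2,133.50; OOP now £6,194.25.
#5 (£12,964): deductible met; 25% of £12,964 = £3,241. OOP would hit £9,435.25 > £7,500, so the cap limits the owner to £7,500 − £6,194.25 = £1,305.75.

£1,305.75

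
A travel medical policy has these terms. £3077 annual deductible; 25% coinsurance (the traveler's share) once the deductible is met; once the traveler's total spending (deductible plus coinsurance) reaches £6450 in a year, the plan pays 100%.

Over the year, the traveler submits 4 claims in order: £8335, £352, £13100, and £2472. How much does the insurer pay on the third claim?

Claim 1 — £8335: deductible takes £3077, £5258 remains; 25% of £5258 = £1314.50. Cost to traveler: £4391.50. OOP to date £4391.50. Insurer: £8335 − £4391.50 = £3943.50.
Claim 2 — £352: deductible met; 25% of £352 = £88. Traveler pays £88; OOP now £4479.50. Plan pays £352 − £88 = £264.
Claim 3 — £13100: deductible already satisfied, so traveler's share is 25% × £13100 = £3275. OOP would hit £7754.50 > £6450, so the cap limits the traveler to £6450 − £4479.50 = £1970.50. Plan pays £13100 − £1970.50 = £11129.50.

£11129.50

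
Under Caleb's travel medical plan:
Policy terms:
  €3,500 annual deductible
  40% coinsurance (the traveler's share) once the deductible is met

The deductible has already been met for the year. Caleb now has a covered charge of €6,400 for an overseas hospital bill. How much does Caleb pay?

With the deductible met, the entire €6,400 is subject to coinsurance.
Coinsurance: €6,400 × 40% = €2,560.

€2,560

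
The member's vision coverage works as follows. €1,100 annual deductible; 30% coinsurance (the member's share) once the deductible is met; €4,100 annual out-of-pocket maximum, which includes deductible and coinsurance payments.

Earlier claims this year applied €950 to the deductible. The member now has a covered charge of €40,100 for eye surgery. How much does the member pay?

Remaining deductible: €1,100 − €950 = €150.
That leaves €40,100 − €150 = €39,950 for coinsurance.
30% of €39,950 = €11,985 falls to the member.
That puts the member's cost at €150 + €11,985 = €12,135 before any cap.
That would bring total out-of-pocket to €13,085, past the €4,100 cap. The member is capped at €4,100 − €950 = €3,150 on this claim.

€3,150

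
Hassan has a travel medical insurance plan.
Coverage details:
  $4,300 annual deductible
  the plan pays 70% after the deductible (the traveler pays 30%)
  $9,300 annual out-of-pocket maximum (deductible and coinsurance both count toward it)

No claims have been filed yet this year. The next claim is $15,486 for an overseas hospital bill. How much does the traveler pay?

$7,655.80

Nothing has been paid toward the $4,300 deductible, so the first $4,300 of this charge is applied there.
That leaves $15,486 − $4,300 = $11,186 for coinsurance.
30% of $11,186 = $3,355.80 falls to the traveler.
That puts the traveler's cost at $4,300 + $3,355.80 = $7,655.80 before any cap.
Year-to-date out-of-pocket becomes $0 + $7,655.80 = $7,655.80, still under the $9,300 maximum, so no cap applies.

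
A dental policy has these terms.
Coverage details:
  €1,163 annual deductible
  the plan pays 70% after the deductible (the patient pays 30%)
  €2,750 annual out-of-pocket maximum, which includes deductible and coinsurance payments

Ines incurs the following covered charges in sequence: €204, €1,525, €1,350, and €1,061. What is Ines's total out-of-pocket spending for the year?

Bill 1, €204: fully absorbed by the deductible. Cost to patient: €204. OOP to date €204.
Bill 2, €1,525: €959 to deductible, leaving €566; patient's 30% is €169.80. Patient pays €1,128.80; OOP now €1,332.80.
Bill 3, €1,350: deductible already satisfied, so patient's share is 30% × €1,350 = €405. Patient owes €405 (running OOP €1,737.80).
Bill 4, €1,061: deductible already satisfied, so patient's share is 30% × €1,061 = €318.30. Patient pays €318.30; OOP now €2,056.10.
Summing the patient's payments: €204 + €1,128.80 + €405 + €318.30 = €2,056.10.

€2,056.10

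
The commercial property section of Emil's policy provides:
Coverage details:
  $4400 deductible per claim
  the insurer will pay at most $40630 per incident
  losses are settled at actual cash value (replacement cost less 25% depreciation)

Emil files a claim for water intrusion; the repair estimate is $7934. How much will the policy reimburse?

$1550.50

Depreciate 25%: the covered value is $7934 × 0.75 = $5950.50.
Less the $4400 deductible: $5950.50 − $4400 = $1550.50.
That's under the $40630 cap, so the insurer reimburses the full $1550.50.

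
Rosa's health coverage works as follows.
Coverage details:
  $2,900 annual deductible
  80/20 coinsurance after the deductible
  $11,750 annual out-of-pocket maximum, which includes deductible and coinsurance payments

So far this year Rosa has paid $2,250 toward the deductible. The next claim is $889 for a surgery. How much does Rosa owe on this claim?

$2,250 of the $2,900 deductible is already met, leaving $650.
The remaining $239 (= $889 − $650) moves to coinsurance.
20% of $239 = $47.80 falls to the patient.
That puts the patient's cost at $650 + $47.80 = $697.80 before any cap.
Total out-of-pocket so far would be $2,250 + $697.80 = $2,947.80, below the $11,750 cap — no reduction.

$697.80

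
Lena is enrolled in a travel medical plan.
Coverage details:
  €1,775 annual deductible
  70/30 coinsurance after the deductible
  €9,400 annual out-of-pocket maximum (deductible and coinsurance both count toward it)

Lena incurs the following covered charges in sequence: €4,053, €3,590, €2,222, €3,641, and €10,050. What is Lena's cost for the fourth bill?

€1,092.30

Claim 1 (€4,053): deductible takes €1,775, €2,278 remains; traveler's 30% is €683.40. Traveler owes €2,458.40 (running OOP €2,458.40).
Claim 2 (€3,590): deductible met; 30% of €3,590 = €1,077. Traveler pays €1,077; OOP now €3,535.40.
Claim 3 (€2,222): 30% coinsurance on €2,222 = €666.60. Traveler owes €666.60 (running OOP €4,202).
Claim 4 (€3,641): 30% coinsurance on €3,641 = €1,092.30. Traveler owes €1,092.30 (running OOP €5,294.30).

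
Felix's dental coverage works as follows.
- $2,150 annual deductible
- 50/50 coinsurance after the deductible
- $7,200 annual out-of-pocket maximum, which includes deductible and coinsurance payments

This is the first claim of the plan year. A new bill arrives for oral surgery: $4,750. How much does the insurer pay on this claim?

Nothing has been paid toward the $2,150 deductible, so the first $2,150 of this charge is applied there.
That leaves $4,750 − $2,150 = $2,600 for coinsurance.
50% of $2,600 = $1,300 falls to the patient.
That puts the patient's cost at $2,150 + $1,300 = $3,450 before any cap.
Cumulative spending $0 + $3,450 = $3,450 stays under the $7,200 maximum.
Insurer pays the balance: $4,750 − $3,450 = $1,300.

$1,300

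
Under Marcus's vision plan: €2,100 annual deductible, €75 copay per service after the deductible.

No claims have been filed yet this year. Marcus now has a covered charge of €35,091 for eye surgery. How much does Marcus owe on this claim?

€2,175

Nothing has been paid toward the €2,100 deductible, so the first €2,100 of this charge is applied there.
The remaining €32,991 (= €35,091 − €2,100) moves to the copay.
Copay on this service: €75.
So the member owes €2,100 + €75 = €2,175.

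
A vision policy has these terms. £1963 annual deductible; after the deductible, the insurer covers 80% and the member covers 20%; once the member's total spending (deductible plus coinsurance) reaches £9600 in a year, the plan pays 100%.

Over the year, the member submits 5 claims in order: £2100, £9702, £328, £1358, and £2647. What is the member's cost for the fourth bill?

Claim 1 — £2100: £1963 finishes the deductible; £137 goes to coinsurance; 20% of £137 = £27.40. Member owes £1990.40 (running OOP £1990.40).
Claim 2 — £9702: deductible already satisfied, so member's share is 20% × £9702 = £1940.40. Member owes £1940.40 (running OOP £3930.80).
Claim 3 — £328: deductible already satisfied, so member's share is 20% × £328 = £65.60. Member owes £65.60 (running OOP £3996.40).
Claim 4 — £1358: 20% coinsurance on £1358 = £271.60. Cost to member: £271.60. OOP to date £4268.

£271.60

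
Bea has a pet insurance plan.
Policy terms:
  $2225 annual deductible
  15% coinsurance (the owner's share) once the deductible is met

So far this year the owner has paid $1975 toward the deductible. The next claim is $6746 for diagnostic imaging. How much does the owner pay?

$1224.40

Deductible still to meet: $2225 − $1975 = $250.
The remaining $6496 (= $6746 − $250) moves to coinsurance.
Coinsurance: $6496 × 15% = $974.40.
That puts the owner's cost at $250 + $974.40 = $1224.40.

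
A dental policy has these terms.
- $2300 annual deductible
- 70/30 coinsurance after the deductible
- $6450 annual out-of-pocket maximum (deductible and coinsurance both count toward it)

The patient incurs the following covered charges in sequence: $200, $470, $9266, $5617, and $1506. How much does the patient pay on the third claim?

$3920.80

#1 ($200): all of it applies to the deductible. Patient pays $200; OOP now $200.
#2 ($470): entire amount goes to the deductible. Patient pays $470; OOP now $670.
#3 ($9266): $1630 to deductible, leaving $7636; 30% of $7636 = $2290.80. Cost to patient: $3920.80. OOP to date $4590.80.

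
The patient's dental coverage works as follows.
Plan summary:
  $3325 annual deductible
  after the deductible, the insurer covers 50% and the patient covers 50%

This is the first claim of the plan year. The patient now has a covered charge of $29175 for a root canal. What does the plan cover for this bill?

The full $3325 deductible is still open; $3325 of this bill applies to it.
That leaves $29175 − $3325 = $25850 for coinsurance.
50% of $25850 = $12925 falls to the patient.
That puts the patient's cost at $3325 + $12925 = $16250.
The insurer covers the remainder: $29175 − $16250 = $12925.

$12925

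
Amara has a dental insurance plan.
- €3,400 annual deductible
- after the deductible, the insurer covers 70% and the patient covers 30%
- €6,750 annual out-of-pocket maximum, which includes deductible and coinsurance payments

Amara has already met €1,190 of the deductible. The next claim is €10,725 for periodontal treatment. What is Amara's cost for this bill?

Deductible still to meet: €3,400 − €1,190 = €2,210.
That leaves €10,725 − €2,210 = €8,515 for coinsurance.
Patient's 30% share of €8,515 is €2,554.50.
That puts the patient's cost at €2,210 + €2,554.50 = €4,764.50 before any cap.
Total out-of-pocket so far would be €1,190 + €4,764.50 = €5,954.50, below the €6,750 cap — no reduction.

€4,764.50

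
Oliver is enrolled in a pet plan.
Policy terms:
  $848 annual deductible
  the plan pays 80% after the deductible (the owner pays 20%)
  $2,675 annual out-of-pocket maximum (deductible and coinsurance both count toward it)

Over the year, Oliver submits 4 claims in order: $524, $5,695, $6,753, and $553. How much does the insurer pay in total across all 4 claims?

$10,850

Bill 1, $524: entire amount goes to the deductible. Owner pays $524; OOP now $524. Insurer: $524 − $524 = $0.
Bill 2, $5,695: $324 finishes the deductible; $5,371 goes to coinsurance; owner's 20% is $1,074.20. Owner owes $1,398.20 (running OOP $1,922.20). Plan pays $5,695 − $1,398.20 = $4,296.80.
Bill 3, $6,753: deductible met; 20% of $6,753 = $1,350.60. OOP would hit $3,272.80 > $2,675, so the cap limits the owner to $2,675 − $1,922.20 = $752.80. Insurer: $6,753 − $752.80 = $6,000.20.
Bill 4, $553: deductible met; 20% of $553 = $110.60. OOP would hit $2,785.60 > $2,675, so the cap limits the owner to $2,675 − $2,675 = $0. Insurer: $553 − $0 = $553.
Insurer total = bills − owner's total = $13,525 − $2,675 = $10,850.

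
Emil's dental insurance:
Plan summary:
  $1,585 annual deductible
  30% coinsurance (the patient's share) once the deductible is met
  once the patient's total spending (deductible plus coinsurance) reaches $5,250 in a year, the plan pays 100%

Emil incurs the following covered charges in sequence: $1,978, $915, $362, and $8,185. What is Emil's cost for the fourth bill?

$2,455.50

#1 ($1,978): $1,585 to deductible, leaving $393; 30% of $393 = $117.90. Patient owes $1,702.90 (running OOP $1,702.90).
#2 ($915): deductible met; 30% of $915 = $274.50. Cost to patient: $274.50. OOP to date $1,977.40.
#3 ($362): deductible met; 30% of $362 = $108.60. Cost to patient: $108.60. OOP to date $2,086.
#4 ($8,185): deductible already satisfied, so patient's share is 30% × $8,185 = $2,455.50. Patient pays $2,455.50; OOP now $4,541.50.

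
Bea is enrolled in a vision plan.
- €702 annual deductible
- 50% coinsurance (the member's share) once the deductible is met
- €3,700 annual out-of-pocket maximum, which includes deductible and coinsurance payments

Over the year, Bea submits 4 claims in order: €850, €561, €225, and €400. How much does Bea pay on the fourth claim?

€200

Claim 1 (€850): €702 finishes the deductible; €148 goes to coinsurance; 50% of €148 = €74. Member pays €776; OOP now €776.
Claim 2 (€561): deductible already satisfied, so member's share is 50% × €561 = €280.50. Member owes €280.50 (running OOP €1,056.50).
Claim 3 (€225): 50% coinsurance on €225 = €112.50. Cost to member: €112.50. OOP to date €1,169.
Claim 4 (€400): deductible met; 50% of €400 = €200. Member owes €200 (running OOP €1,369).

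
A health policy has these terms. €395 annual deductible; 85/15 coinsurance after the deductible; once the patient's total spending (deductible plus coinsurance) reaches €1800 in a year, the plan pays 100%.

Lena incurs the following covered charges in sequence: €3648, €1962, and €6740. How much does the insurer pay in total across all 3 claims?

Claim 1 (€3648): €395 finishes the deductible; €3253 goes to coinsurance; coinsurance €3253 × 15% = €487.95. Patient pays €882.95; OOP now €882.95. Plan pays €3648 − €882.95 = €2765.05.
Claim 2 (€1962): 15% coinsurance on €1962 = €294.30. Patient pays €294.30; OOP now €1177.25. Plan pays €1962 − €294.30 = €1667.70.
Claim 3 (€6740): deductible already satisfied, so patient's share is 15% × €6740 = €1011. Adding that to €1177.25 gives €2188.25, past the €1800 cap; patient pays only €1800 − €1177.25 = €622.75. Plan pays €6740 − €622.75 = €6117.25.
Insurer total: €2765.05 + €1667.70 + €6117.25 = €10550.

€10550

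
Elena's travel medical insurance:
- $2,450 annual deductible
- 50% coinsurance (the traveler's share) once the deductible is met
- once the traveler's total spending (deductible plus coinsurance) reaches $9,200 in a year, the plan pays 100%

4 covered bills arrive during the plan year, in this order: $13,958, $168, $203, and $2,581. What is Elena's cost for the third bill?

Bill 1, $13,958: $2,450 to deductible, leaving $11,508; 50% of $11,508 = $5,754. Cost to traveler: $8,204. OOP to date $8,204.
Bill 2, $168: deductible already satisfied, so traveler's share is 50% × $168 = $84. Traveler pays $84; OOP now $8,288.
Bill 3, $203: deductible already satisfied, so traveler's share is 50% × $203 = $101.50. Cost to traveler: $101.50. OOP to date $8,389.50.

$101.50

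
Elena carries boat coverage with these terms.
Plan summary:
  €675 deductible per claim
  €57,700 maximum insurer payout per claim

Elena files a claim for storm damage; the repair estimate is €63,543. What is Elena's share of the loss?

€5,843

Subtract the deductible: €63,543 − €675 = €62,868.
The €57,700 per-incident cap binds; insurer pays €57,700.
Out of pocket: €63,543 − €57,700 = €5,843.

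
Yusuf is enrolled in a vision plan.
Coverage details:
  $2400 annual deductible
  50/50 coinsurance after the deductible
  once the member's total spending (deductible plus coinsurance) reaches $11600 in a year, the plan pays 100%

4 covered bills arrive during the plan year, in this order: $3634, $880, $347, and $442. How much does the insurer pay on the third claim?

$173.50

Claim 1 — $3634: deductible takes $2400, $1234 remains; member's 50% is $617. Cost to member: $3017. OOP to date $3017. Insurer: $3634 − $3017 = $617.
Claim 2 — $880: deductible met; 50% of $880 = $440. Cost to member: $440. OOP to date $3457. Plan pays $880 − $440 = $440.
Claim 3 — $347: deductible already satisfied, so member's share is 50% × $347 = $173.50. Member pays $173.50; OOP now $3630.50. Insurer: $347 − $173.50 = $173.50.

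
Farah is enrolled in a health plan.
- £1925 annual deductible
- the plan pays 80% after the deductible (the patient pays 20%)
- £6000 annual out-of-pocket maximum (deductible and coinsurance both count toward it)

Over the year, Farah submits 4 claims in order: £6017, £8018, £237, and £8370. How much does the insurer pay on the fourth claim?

#1 (£6017): deductible takes £1925, £4092 remains; 20% of £4092 = £818.40. Patient pays £2743.40; OOP now £2743.40. Plan pays £6017 − £2743.40 = £3273.60.
#2 (£8018): deductible met; 20% of £8018 = £1603.60. Patient owes £1603.60 (running OOP £4347). Plan pays £8018 − £1603.60 = £6414.40.
#3 (£237): 20% coinsurance on £237 = £47.40. Patient pays £47.40; OOP now £4394.40. Plan pays £237 − £47.40 = £189.60.
#4 (£8370): deductible already satisfied, so patient's share is 20% × £8370 = £1674. OOP would hit £6068.40 > £6000, so the cap limits the patient to £6000 − £4394.40 = £1605.60. Insurer: £8370 − £1605.60 = £6764.40.

£6764.40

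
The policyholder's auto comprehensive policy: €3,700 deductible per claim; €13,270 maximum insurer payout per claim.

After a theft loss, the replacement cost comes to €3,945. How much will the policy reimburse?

After the deductible, €3,945 − €3,700 = €245 remains.
€245 ≤ €13,270, so the limit doesn't bind; insurer pays €245.

€245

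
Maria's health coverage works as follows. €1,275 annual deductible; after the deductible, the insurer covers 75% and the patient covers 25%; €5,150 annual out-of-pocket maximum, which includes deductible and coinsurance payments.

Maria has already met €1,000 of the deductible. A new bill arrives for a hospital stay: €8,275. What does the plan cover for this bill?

€6,000

Deductible still to meet: €1,275 − €1,000 = €275.
That leaves €8,275 − €275 = €8,000 for coinsurance.
Patient's 25% share of €8,000 is €2,000.
So the patient owes €275 + €2,000 = €2,275 before any cap.
Year-to-date out-of-pocket becomes €1,000 + €2,275 = €3,275, still under the €5,150 maximum, so no cap applies.
The plan picks up €8,275 − €2,275 = €6,000.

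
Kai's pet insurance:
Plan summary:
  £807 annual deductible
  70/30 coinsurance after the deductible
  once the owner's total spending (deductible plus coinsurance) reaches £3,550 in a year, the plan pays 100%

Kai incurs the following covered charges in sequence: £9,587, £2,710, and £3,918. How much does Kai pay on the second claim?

Bill 1, £9,587: £807 finishes the deductible; £8,780 goes to coinsurance; 30% of £8,780 = £2,634. Owner owes £3,441 (running OOP £3,441).
Bill 2, £2,710: deductible already satisfied, so owner's share is 30% × £2,710 = £813. Adding that to £3,441 gives £4,254, past the £3,550 cap; owner pays only £3,550 − £3,441 = £109.

£109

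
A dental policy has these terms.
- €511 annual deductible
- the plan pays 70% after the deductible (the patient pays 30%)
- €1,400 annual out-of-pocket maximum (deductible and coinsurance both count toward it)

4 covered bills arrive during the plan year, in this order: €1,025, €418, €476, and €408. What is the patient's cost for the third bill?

€142.80

#1 (€1,025): €511 finishes the deductible; €514 goes to coinsurance; coinsurance €514 × 30% = €154.20. Cost to patient: €665.20. OOP to date €665.20.
#2 (€418): deductible already satisfied, so patient's share is 30% × €418 = €125.40. Patient pays €125.40; OOP now €790.60.
#3 (€476): 30% coinsurance on €476 = €142.80. Cost to patient: €142.80. OOP to date €933.40.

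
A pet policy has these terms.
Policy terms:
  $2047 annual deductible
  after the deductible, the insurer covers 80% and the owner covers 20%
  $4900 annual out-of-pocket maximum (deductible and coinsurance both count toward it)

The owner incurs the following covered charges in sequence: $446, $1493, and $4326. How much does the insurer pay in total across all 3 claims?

$3374.40

Claim 1 ($446): all of it applies to the deductible. Owner owes $446 (running OOP $446). Insurer: $446 − $446 = $0.
Claim 2 ($1493): entire amount goes to the deductible. Cost to owner: $1493. OOP to date $1939. Insurer: $1493 − $1493 = $0.
Claim 3 ($4326): $108 to deductible, leaving $4218; 20% of $4218 = $843.60. Cost to owner: $951.60. OOP to date $2890.60. Insurer: $4326 − $951.60 = $3374.40.
Insurer total: $0 + $0 + $3374.40 = $3374.40.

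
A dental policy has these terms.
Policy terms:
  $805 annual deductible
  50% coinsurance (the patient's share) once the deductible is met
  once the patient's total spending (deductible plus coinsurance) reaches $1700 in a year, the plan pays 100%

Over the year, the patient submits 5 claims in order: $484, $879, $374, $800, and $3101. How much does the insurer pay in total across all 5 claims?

Claim 1 — $484: all of it applies to the deductible. Patient pays $484; OOP now $484. Plan pays $484 − $484 = $0.
Claim 2 — $879: deductible takes $321, $558 remains; 50% of $558 = $279. Patient owes $600 (running OOP $1084). Plan pays $879 − $600 = $279.
Claim 3 — $374: deductible met; 50% of $374 = $187. Cost to patient: $187. OOP to date $1271. Insurer: $374 − $187 = $187.
Claim 4 — $800: deductible met; 50% of $800 = $400. Cost to patient: $400. OOP to date $1671. Plan pays $800 − $400 = $400.
Claim 5 — $3101: deductible met; 50% of $3101 = $1550.50. That would push OOP to $3221.50, over the $1700 cap, so patient pays $1700 − $1671 = $29. Insurer: $3101 − $29 = $3072.
Insurer total = bills − patient's total = $5638 − $1700 = $3938.

$3938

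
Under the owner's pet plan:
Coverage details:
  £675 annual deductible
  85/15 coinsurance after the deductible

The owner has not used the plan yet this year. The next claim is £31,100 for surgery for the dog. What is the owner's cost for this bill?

The full £675 deductible is still open; £675 of this bill applies to it.
After the £675 deductible portion, £31,100 − £675 = £30,425 is subject to coinsurance.
15% of £30,425 = £4,563.75 falls to the owner.
Owner responsibility: £675 + £4,563.75 = £5,238.75.

£5,238.75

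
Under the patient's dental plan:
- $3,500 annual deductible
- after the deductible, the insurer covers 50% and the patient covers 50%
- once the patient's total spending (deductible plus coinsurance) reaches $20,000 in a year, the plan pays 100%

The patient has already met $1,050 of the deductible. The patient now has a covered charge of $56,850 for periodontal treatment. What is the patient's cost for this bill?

$18,950

Deductible still to meet: $3,500 − $1,050 = $2,450.
After the $2,450 deductible portion, $56,850 − $2,450 = $54,400 is subject to coinsurance.
50% of $54,400 = $27,200 falls to the patient.
Patient responsibility before any cap: $2,450 + $27,200 = $29,650.
That would bring total out-of-pocket to $30,700, past the $20,000 cap. The patient is capped at $20,000 − $1,050 = $18,950 on this claim.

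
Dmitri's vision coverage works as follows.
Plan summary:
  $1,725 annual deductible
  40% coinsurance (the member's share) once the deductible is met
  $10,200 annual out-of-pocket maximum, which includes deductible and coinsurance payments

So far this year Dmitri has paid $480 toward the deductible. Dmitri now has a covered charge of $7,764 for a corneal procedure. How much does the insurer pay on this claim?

$480 of the $1,725 deductible is already met, leaving $1,245.
That leaves $7,764 − $1,245 = $6,519 for coinsurance.
Coinsurance: $6,519 × 40% = $2,607.60.
Member responsibility before any cap: $1,245 + $2,607.60 = $3,852.60.
Year-to-date out-of-pocket becomes $480 + $3,852.60 = $4,332.60, still under the $10,200 maximum, so no cap applies.
The insurer covers the remainder: $7,764 − $3,852.60 = $3,911.40.

$3,911.40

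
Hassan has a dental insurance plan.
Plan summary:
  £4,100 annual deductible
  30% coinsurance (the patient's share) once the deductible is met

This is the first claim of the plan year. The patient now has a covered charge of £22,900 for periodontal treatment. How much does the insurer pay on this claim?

Nothing has been paid toward the £4,100 deductible, so the first £4,100 of this charge is applied there.
The remaining £18,800 (= £22,900 − £4,100) moves to coinsurance.
Coinsurance: £18,800 × 30% = £5,640.
That puts the patient's cost at £4,100 + £5,640 = £9,740.
The insurer covers the remainder: £22,900 − £9,740 = £13,160.

£13,160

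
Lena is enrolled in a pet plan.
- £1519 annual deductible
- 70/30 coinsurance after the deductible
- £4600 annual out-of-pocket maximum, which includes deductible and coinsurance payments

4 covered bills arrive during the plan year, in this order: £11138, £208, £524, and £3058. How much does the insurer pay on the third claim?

£391.10

Bill 1, £11138: deductible takes £1519, £9619 remains; 30% of £9619 = £2885.70. Owner pays £4404.70; OOP now £4404.70. Insurer: £11138 − £4404.70 = £6733.30.
Bill 2, £208: 30% coinsurance on £208 = £62.40. Owner owes £62.40 (running OOP £4467.10). Insurer: £208 − £62.40 = £145.60.
Bill 3, £524: 30% coinsurance on £524 = £157.20. OOP would hit £4624.30 > £4600, so the cap limits the owner to £4600 − £4467.10 = £132.90. Plan pays £524 − £132.90 = £391.10.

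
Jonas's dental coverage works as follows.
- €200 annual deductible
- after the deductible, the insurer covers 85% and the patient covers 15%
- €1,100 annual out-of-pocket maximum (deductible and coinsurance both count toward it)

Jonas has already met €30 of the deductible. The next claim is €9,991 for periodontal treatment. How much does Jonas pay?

€1,070

Deductible still to meet: €200 − €30 = €170.
After the €170 deductible portion, €9,991 − €170 = €9,821 is subject to coinsurance.
Coinsurance: €9,821 × 15% = €1,473.15.
That puts the patient's cost at €170 + €1,473.15 = €1,643.15 before any cap.
That would bring total out-of-pocket to €1,673.15, past the €1,100 cap. The patient is capped at €1,100 − €30 = €1,070 on this claim.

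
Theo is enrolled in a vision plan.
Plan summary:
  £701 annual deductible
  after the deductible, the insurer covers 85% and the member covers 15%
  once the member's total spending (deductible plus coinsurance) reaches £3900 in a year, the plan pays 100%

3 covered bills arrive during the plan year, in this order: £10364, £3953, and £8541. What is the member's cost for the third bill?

£1156.60

#1 (£10364): deductible takes £701, £9663 remains; coinsurance £9663 × 15% = £1449.45. Member owes £2150.45 (running OOP £2150.45).
#2 (£3953): 15% coinsurance on £3953 = £592.95. Member owes £592.95 (running OOP £2743.40).
#3 (£8541): deductible already satisfied, so member's share is 15% × £8541 = £1281.15. OOP would hit £4024.55 > £3900, so the cap limits the member to £3900 − £2743.40 = £1156.60.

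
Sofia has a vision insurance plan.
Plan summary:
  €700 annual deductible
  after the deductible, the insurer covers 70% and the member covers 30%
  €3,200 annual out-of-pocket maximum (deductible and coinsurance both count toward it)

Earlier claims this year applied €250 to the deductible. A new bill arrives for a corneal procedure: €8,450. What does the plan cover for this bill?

€250 of the €700 deductible is already met, leaving €450.
That leaves €8,450 − €450 = €8,000 for coinsurance.
Member's 30% share of €8,000 is €2,400.
That puts the member's cost at €450 + €2,400 = €2,850 before any cap.
Cumulative spending €250 + €2,850 = €3,100 stays under the €3,200 maximum.
The plan picks up €8,450 − €2,850 = €5,600.

€5,600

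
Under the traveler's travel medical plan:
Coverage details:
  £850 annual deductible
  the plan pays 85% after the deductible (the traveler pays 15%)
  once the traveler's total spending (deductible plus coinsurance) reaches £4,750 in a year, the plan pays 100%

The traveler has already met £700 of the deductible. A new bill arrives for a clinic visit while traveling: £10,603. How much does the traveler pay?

Deductible still to meet: £850 − £700 = £150.
After the £150 deductible portion, £10,603 − £150 = £10,453 is subject to coinsurance.
Traveler's 15% share of £10,453 is £1,567.95.
That puts the traveler's cost at £150 + £1,567.95 = £1,717.95 before any cap.
Cumulative spending £700 + £1,717.95 = £2,417.95 stays under the £4,750 maximum.

£1,717.95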